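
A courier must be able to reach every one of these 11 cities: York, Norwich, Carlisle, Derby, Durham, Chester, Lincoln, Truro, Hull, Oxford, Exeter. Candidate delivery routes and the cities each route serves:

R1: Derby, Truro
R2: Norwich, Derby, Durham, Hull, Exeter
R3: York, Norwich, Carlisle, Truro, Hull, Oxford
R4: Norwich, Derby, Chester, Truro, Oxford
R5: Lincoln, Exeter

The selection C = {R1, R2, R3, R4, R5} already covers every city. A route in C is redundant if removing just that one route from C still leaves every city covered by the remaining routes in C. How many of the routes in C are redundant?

Drop R1: the rest still cover every city — redundant.
Drop R2: Durham uncovered — not redundant.
Drop R3: York, Carlisle uncovered — not redundant.
Drop R4: Chester uncovered — not redundant.
Drop R5: Lincoln uncovered — not redundant.
1 redundant: R1.

1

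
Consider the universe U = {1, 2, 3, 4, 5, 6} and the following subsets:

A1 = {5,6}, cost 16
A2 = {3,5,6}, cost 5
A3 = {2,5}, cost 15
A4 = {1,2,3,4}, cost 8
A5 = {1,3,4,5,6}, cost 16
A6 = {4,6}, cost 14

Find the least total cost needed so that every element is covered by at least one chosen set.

A2, A4 cover every element at cost 5 + 8 = 13.
Any cover uses at least 2 sets; among all covering selections none totals below 13.

13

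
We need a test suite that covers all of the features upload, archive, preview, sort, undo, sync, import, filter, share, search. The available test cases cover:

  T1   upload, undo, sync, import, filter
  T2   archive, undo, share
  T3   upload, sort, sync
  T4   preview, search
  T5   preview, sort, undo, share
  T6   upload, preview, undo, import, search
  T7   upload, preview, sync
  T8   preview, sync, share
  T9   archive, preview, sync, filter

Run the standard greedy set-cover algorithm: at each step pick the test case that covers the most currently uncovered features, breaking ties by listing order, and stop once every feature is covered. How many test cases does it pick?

4

Pick 1: T1 covers 5 new features (upload, undo, sync, import, filter).
Pick 2: T5 covers 3 new features (preview, sort, share).
Pick 3: T2 covers 1 new features (archive).
Pick 4: T4 covers 1 new features (search).
Greedy uses 4 test cases. (The true minimum is 3.)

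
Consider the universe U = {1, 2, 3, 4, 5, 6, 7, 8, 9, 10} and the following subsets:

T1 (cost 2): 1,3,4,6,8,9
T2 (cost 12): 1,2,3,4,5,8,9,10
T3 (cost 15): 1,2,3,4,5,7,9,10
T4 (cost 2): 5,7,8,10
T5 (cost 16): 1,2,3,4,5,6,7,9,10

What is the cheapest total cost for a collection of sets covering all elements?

16

T1, T2, T4 cover every element at cost 2 + 12 + 2 = 16.
Any cover uses at least 2 sets; among all covering selections none totals below 16.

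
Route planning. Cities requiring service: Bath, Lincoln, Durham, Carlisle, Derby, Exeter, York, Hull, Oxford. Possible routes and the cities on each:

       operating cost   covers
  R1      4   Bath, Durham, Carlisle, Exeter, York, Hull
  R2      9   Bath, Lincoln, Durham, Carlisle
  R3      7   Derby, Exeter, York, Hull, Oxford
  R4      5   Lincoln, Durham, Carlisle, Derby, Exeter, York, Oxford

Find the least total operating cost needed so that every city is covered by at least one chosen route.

R1, R4 cover every city at operating cost 4 + 5 = 9.
Any cover uses at least 2 routes; among all covering selections none totals below 9.

9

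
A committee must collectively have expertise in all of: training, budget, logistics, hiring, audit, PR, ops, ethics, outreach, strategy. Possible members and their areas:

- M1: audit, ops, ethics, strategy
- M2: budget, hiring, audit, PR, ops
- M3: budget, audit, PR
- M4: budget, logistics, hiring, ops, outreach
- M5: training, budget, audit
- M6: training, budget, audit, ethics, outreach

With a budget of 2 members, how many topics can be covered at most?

8

Choosing M1, M4 covers {budget, logistics, hiring, audit, ops, ethics, outreach, strategy} — 8 topics.
No choice of 2 members does better; here training, PR are left uncovered.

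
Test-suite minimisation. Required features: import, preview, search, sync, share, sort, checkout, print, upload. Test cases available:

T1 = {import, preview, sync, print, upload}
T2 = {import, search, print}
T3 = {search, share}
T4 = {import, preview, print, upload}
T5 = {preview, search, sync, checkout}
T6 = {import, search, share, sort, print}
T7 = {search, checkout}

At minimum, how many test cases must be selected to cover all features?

T1, T5, T6 together cover {import, preview, search, sync, share, sort, checkout, print, upload} — every feature.
No 2 of the 7 test cases cover everything (all 21 pairs fall short), so 3 is minimum.

3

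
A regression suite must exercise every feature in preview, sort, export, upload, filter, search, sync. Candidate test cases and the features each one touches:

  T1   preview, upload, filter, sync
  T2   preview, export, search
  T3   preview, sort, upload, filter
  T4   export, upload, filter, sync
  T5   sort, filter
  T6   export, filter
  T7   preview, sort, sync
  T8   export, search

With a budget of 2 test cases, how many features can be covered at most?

Choosing T1, T2 covers {preview, export, upload, filter, search, sync} — 6 features.
No choice of 2 test cases does better; here sort is left uncovered.

6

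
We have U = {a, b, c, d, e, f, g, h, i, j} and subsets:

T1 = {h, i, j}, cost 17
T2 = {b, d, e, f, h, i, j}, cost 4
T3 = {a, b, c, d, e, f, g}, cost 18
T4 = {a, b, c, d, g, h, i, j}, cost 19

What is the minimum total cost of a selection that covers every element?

22

T2, T3 cover every element at cost 4 + 18 = 22.
Any cover uses at least 2 sets; among all covering selections none totals below 22.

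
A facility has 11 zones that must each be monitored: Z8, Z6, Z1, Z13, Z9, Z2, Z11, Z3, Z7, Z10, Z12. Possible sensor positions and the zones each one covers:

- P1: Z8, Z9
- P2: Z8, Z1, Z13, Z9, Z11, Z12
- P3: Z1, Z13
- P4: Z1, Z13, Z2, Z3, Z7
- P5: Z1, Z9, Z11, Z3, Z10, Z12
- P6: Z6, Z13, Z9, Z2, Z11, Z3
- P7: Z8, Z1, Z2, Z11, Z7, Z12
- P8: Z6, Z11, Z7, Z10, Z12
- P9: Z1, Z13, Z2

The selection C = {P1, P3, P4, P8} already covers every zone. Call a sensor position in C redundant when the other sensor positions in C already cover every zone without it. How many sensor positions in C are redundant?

Drop P1: Z8, Z9 uncovered — not redundant.
Drop P3: the rest still cover every zone — redundant.
Drop P4: Z2, Z3 uncovered — not redundant.
Drop P8: Z6, Z11, Z10, Z12 uncovered — not redundant.
1 redundant: P3.

1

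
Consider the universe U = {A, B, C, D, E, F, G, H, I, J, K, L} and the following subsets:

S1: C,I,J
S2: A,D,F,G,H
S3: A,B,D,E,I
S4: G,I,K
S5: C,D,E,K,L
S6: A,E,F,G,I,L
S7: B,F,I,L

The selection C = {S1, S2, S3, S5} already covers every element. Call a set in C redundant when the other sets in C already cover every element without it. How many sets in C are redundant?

0

Drop S1: J uncovered — not redundant.
Drop S2: F, G, H uncovered — not redundant.
Drop S3: B uncovered — not redundant.
Drop S5: K, L uncovered — not redundant.
None of the sets in C is redundant.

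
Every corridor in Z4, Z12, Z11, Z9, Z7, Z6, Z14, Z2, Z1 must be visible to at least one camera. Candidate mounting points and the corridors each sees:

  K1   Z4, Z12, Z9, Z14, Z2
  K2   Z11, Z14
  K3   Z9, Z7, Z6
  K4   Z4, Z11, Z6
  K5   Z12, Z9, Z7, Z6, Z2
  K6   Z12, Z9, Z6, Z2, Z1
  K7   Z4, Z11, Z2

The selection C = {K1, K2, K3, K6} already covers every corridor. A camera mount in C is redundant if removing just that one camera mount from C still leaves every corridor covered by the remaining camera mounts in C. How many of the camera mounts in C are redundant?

Drop K1: Z4 uncovered — not redundant.
Drop K2: Z11 uncovered — not redundant.
Drop K3: Z7 uncovered — not redundant.
Drop K6: Z1 uncovered — not redundant.
None of the camera mounts in C is redundant.

0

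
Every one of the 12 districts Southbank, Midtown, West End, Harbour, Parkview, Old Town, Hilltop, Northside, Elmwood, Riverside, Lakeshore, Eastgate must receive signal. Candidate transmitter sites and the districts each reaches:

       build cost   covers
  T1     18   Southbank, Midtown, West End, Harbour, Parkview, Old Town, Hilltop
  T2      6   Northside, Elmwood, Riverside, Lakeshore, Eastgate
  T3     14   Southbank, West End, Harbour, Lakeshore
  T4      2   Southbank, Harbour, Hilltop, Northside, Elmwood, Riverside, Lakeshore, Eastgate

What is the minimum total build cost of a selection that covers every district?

T1, T4 cover every district at build cost 18 + 2 = 20.
Any cover uses at least 2 transmitter sites; among all covering selections none totals below 20.

20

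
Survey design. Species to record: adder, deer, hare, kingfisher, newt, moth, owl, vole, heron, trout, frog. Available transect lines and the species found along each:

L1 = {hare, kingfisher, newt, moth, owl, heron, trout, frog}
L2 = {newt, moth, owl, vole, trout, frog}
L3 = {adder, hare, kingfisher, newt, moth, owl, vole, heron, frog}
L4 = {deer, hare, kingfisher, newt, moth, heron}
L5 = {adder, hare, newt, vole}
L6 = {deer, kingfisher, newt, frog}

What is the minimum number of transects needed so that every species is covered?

L1, L3, L4 together cover {adder, deer, hare, kingfisher, newt, moth, owl, vole, heron, trout, frog} — every species.
No 2 of the 6 transects cover everything (all 15 pairs fall short), so 3 is minimum.

3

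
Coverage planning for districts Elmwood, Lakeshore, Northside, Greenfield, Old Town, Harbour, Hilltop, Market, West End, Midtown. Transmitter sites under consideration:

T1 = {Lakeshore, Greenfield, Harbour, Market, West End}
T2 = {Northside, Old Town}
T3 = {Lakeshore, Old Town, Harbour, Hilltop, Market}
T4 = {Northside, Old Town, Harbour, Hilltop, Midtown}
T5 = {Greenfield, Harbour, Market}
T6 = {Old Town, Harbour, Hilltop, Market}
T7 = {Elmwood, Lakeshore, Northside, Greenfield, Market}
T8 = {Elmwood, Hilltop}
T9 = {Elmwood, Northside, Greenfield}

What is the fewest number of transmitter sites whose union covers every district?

3

T1, T4, T7 together cover {Elmwood, Lakeshore, Northside, Greenfield, Old Town, Harbour, Hilltop, Market, West End, Midtown} — every district.
No 2 of the 9 transmitter sites cover everything (all 36 pairs fall short), so 3 is minimum.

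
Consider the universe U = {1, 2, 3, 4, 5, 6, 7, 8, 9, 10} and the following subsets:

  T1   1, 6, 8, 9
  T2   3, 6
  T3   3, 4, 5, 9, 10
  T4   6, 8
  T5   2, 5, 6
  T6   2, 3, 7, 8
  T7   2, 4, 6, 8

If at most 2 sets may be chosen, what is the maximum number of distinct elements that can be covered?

8

Choosing T1, T3 covers {1, 3, 4, 5, 6, 8, 9, 10} — 8 elements.
No choice of 2 sets does better; here 2, 7 are left uncovered.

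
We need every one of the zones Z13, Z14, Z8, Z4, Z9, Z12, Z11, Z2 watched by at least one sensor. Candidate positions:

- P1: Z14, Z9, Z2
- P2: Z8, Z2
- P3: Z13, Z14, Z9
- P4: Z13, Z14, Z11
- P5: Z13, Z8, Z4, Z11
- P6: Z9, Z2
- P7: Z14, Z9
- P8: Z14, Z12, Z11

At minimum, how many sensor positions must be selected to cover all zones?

P1, P5, P8 together cover {Z13, Z14, Z8, Z4, Z9, Z12, Z11, Z2} — every zone.
No 2 of the 8 sensor positions cover everything (all 28 pairs fall short), so 3 is minimum.

3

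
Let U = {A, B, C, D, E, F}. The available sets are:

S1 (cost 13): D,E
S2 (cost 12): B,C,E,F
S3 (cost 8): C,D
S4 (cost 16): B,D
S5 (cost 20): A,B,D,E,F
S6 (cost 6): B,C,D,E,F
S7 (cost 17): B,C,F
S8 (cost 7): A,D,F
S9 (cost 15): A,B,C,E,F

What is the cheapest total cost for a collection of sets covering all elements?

S6, S8 cover every element at cost 6 + 7 = 13.
Any cover uses at least 2 sets; among all covering selections none totals below 13.

13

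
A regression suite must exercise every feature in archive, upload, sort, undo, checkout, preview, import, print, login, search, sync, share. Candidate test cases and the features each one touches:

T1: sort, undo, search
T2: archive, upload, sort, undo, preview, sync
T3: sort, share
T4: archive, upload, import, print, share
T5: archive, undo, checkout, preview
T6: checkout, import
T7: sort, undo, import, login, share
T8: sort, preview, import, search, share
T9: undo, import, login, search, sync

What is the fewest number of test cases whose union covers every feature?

T1, T4, T5, T9 together cover {archive, upload, sort, undo, checkout, preview, import, print, login, search, sync, share} — every feature.
No 3 of the 9 test cases cover everything (all 84 triples fall short), so 4 is minimum.

4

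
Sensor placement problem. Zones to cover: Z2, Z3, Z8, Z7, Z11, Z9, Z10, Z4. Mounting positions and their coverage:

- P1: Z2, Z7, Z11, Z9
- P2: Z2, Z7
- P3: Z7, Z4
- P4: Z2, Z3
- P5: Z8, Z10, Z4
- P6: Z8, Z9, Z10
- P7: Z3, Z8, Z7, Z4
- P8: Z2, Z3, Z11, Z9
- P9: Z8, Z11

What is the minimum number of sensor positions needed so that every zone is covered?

3

P1, P4, P5 together cover {Z2, Z3, Z8, Z7, Z11, Z9, Z10, Z4} — every zone.
No 2 of the 9 sensor positions cover everything (all 36 pairs fall short), so 3 is minimum.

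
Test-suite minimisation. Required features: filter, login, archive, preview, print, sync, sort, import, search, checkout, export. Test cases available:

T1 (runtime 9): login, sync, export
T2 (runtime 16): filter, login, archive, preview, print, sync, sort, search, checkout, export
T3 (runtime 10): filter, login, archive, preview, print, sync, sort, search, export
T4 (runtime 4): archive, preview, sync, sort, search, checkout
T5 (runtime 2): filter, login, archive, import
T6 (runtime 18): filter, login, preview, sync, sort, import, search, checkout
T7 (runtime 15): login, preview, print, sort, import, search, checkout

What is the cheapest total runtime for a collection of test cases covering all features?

16

T3, T4, T5 cover every feature at runtime 10 + 4 + 2 = 16.
Any cover uses at least 2 test cases; among all covering selections none totals below 16.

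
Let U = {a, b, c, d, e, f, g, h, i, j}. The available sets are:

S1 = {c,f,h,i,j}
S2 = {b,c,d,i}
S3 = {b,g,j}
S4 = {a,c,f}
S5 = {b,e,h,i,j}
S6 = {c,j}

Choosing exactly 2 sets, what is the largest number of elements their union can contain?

Choosing S4, S5 covers {a, b, c, e, f, h, i, j} — 8 elements.
No choice of 2 sets does better; here d, g are left uncovered.

8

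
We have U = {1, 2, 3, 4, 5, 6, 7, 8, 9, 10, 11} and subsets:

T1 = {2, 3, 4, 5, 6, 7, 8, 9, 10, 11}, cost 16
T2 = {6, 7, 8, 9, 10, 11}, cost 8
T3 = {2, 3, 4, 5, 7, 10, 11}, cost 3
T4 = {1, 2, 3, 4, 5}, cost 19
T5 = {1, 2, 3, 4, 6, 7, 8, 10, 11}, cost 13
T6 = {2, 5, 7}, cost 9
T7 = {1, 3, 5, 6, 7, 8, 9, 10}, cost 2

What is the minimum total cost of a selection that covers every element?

5

T3, T7 cover every element at cost 3 + 2 = 5.
Any cover uses at least 2 sets; among all covering selections none totals below 5.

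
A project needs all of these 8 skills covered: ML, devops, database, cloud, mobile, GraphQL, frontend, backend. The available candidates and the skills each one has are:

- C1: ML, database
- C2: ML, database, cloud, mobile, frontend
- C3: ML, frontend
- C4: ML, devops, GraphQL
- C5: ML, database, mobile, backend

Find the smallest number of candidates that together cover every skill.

3

C2, C4, C5 together cover {ML, devops, database, cloud, mobile, GraphQL, frontend, backend} — every skill.
No 2 of the 5 candidates cover everything (all 10 pairs fall short), so 3 is minimum.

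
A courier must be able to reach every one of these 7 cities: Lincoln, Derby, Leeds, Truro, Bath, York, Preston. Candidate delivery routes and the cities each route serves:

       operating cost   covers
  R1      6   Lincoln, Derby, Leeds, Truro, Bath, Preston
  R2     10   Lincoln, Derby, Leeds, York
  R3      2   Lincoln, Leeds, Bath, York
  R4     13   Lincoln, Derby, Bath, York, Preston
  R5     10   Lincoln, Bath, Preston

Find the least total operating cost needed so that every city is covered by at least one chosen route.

8

R1, R3 cover every city at operating cost 6 + 2 = 8.
Any cover uses at least 2 routes; among all covering selections none totals below 8.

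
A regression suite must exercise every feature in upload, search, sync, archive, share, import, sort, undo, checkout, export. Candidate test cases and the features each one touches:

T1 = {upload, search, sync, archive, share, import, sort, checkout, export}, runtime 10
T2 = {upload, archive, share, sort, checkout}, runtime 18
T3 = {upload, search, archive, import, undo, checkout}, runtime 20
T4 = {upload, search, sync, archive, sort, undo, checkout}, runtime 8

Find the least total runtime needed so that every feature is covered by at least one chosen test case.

18

T1, T4 cover every feature at runtime 10 + 8 = 18.
Any cover uses at least 2 test cases; among all covering selections none totals below 18.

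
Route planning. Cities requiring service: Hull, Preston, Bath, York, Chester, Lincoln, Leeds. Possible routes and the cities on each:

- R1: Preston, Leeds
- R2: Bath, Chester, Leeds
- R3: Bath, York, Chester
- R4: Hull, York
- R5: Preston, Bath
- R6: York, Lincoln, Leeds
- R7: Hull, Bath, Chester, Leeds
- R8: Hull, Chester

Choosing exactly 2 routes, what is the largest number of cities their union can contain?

6

Choosing R6, R7 covers {Hull, Bath, York, Chester, Lincoln, Leeds} — 6 cities.
No choice of 2 routes does better; here Preston is left uncovered.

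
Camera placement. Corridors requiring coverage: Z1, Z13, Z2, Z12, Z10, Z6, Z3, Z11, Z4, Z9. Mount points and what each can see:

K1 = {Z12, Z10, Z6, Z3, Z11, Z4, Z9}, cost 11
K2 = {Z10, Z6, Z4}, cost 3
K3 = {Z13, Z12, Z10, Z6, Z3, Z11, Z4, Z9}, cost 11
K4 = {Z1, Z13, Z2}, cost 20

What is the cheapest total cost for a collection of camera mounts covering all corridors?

K1, K4 cover every corridor at cost 11 + 20 = 31.
Any cover uses at least 2 camera mounts; among all covering selections none totals below 31.
Greedy by coverage-per-cost would pick K2, K3, K4 for 34 — worse than the optimum 31.

31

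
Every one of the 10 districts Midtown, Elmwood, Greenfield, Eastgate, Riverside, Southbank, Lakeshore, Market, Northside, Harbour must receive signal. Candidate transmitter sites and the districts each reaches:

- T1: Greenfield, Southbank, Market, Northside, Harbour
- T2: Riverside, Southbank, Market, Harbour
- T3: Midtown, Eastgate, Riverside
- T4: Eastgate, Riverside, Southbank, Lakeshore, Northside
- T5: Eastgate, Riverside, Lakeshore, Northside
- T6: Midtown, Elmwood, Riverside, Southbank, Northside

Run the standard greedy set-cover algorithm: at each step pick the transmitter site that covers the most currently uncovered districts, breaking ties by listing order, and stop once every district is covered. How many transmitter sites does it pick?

4

Pick 1: T1 covers 5 new districts (Greenfield, Southbank, Market, Northside, Harbour).
Pick 2: T3 covers 3 new districts (Midtown, Eastgate, Riverside).
Pick 3: T4 covers 1 new districts (Lakeshore).
Pick 4: T6 covers 1 new districts (Elmwood).
Greedy uses 4 transmitter sites. (The true minimum is 3.)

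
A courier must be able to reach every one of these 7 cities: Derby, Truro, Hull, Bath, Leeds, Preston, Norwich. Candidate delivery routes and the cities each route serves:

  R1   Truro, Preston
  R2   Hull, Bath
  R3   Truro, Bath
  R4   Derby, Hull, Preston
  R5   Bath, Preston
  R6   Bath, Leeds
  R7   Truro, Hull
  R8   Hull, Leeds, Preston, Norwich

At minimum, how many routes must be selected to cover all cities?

R3, R4, R8 together cover {Derby, Truro, Hull, Bath, Leeds, Preston, Norwich} — every city.
No 2 of the 8 routes cover everything (all 28 pairs fall short), so 3 is minimum.

3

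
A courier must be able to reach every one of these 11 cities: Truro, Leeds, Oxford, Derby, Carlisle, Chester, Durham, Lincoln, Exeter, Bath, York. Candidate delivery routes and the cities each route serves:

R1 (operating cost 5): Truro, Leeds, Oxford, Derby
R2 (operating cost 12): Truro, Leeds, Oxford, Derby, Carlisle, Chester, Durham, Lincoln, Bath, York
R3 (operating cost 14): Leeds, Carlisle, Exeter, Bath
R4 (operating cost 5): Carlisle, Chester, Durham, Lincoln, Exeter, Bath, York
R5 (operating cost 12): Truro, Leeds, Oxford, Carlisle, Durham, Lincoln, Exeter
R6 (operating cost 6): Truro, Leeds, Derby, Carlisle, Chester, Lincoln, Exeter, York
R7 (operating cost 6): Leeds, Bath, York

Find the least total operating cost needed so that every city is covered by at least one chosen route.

10

R1, R4 cover every city at operating cost 5 + 5 = 10.
Any cover uses at least 2 routes; among all covering selections none totals below 10.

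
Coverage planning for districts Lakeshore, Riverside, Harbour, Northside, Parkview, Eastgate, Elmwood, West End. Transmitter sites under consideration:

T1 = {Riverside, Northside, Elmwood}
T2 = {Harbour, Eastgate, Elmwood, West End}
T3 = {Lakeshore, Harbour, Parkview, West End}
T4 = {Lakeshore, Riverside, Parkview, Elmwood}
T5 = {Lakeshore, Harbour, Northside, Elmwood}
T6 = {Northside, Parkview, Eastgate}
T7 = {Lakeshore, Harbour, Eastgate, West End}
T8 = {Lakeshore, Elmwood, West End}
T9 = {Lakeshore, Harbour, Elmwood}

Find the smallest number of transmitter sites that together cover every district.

3

T1, T2, T3 together cover {Lakeshore, Riverside, Harbour, Northside, Parkview, Eastgate, Elmwood, West End} — every district.
No 2 of the 9 transmitter sites cover everything (all 36 pairs fall short), so 3 is minimum.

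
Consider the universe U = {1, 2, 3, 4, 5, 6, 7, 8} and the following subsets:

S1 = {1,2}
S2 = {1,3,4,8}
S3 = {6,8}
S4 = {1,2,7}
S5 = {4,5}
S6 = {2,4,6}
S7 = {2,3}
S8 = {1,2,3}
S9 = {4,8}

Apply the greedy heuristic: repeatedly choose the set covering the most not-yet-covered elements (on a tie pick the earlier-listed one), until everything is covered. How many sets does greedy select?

Pick 1: S2 covers 4 new elements (1, 3, 4, 8).
Pick 2: S4 covers 2 new elements (2, 7).
Pick 3: S3 covers 1 new elements (6).
Pick 4: S5 covers 1 new elements (5).
Greedy uses 4 sets.

4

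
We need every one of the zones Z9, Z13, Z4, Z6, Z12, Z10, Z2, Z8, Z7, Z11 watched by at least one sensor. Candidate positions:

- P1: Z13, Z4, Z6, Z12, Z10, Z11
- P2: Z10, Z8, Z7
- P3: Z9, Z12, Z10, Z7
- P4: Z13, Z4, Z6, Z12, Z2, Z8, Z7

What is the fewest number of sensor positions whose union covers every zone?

P1, P3, P4 together cover {Z9, Z13, Z4, Z6, Z12, Z10, Z2, Z8, Z7, Z11} — every zone.
No 2 of the 4 sensor positions cover everything (all 6 pairs fall short), so 3 is minimum.

3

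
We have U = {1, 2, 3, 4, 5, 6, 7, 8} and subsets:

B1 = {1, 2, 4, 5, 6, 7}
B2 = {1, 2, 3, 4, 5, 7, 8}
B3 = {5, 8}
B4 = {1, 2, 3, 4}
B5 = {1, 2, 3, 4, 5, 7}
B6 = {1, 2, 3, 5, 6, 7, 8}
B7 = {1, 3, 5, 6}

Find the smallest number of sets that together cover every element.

B1, B2 together cover {1, 2, 3, 4, 5, 6, 7, 8} — every element.
No single set contains all 8 elements, so 2 is optimal.

2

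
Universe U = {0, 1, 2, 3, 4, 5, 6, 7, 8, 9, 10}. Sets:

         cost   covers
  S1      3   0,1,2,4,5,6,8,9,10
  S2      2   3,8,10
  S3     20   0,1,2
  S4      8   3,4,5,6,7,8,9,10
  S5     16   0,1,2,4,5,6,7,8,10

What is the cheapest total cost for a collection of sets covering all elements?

S1, S4 cover every element at cost 3 + 8 = 11.
Any cover uses at least 2 sets; among all covering selections none totals below 11.

11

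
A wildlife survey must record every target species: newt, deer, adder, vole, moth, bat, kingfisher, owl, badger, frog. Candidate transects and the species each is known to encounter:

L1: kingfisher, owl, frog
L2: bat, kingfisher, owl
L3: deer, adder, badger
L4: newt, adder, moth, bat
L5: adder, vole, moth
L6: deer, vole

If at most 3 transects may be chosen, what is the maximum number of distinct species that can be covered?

9

Choosing L1, L3, L4 covers {newt, deer, adder, moth, bat, kingfisher, owl, badger, frog} — 9 species.
No choice of 3 transects does better; here vole is left uncovered.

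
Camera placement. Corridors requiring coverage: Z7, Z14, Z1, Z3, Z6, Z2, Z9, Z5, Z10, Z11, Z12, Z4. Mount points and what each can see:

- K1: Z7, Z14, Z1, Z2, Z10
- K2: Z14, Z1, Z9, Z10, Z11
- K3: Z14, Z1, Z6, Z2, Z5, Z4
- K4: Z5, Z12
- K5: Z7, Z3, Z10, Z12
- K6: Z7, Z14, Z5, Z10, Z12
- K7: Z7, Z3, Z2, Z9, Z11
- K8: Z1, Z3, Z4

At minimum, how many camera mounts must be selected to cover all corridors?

3

K2, K3, K5 together cover {Z7, Z14, Z1, Z3, Z6, Z2, Z9, Z5, Z10, Z11, Z12, Z4} — every corridor.
No 2 of the 8 camera mounts cover everything (all 28 pairs fall short), so 3 is minimum.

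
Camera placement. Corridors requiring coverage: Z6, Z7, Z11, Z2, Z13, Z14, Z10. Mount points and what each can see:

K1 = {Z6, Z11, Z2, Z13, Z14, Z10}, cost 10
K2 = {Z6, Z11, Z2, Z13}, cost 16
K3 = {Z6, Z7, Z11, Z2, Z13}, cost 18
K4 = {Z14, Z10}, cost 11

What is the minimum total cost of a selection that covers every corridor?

K1, K3 cover every corridor at cost 10 + 18 = 28.
Any cover uses at least 2 camera mounts; among all covering selections none totals below 28.

28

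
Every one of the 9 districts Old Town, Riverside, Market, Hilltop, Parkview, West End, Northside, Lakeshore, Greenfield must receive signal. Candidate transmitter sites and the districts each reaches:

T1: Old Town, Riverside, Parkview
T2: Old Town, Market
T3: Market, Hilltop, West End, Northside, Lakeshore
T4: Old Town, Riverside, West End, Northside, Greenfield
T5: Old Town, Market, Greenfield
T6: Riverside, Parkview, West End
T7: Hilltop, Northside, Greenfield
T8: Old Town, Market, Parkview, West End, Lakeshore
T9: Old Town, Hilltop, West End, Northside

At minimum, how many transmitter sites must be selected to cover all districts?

3

T1, T3, T4 together cover {Old Town, Riverside, Market, Hilltop, Parkview, West End, Northside, Lakeshore, Greenfield} — every district.
No 2 of the 9 transmitter sites cover everything (all 36 pairs fall short), so 3 is minimum.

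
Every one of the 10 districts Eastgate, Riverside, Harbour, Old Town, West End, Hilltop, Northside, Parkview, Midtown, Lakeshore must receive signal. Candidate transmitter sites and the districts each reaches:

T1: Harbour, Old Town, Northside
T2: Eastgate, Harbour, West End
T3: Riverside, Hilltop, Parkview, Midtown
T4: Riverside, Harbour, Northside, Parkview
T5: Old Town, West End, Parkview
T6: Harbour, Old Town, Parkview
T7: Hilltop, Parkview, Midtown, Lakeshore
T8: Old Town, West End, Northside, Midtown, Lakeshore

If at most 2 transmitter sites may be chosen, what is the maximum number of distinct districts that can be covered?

8

Choosing T3, T8 covers {Riverside, Old Town, West End, Hilltop, Northside, Parkview, Midtown, Lakeshore} — 8 districts.
No choice of 2 transmitter sites does better; here Eastgate, Harbour are left uncovered.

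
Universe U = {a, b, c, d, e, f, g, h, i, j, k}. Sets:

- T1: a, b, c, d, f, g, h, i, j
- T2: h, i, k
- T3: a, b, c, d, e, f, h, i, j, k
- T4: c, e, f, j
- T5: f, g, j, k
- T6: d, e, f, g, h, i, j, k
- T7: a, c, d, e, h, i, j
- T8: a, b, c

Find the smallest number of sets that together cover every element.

2

T1, T3 together cover {a, b, c, d, e, f, g, h, i, j, k} — every element.
No single set contains all 11 elements, so 2 is optimal.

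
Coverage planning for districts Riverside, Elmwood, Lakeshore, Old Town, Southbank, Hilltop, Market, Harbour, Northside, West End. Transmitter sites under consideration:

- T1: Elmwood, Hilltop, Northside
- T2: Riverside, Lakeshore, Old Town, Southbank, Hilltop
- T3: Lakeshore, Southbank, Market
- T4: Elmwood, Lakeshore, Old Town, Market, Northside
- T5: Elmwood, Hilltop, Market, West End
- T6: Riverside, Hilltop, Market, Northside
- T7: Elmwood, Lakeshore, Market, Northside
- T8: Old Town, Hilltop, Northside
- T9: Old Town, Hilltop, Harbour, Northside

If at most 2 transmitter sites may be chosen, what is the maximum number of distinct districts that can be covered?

8

Choosing T2, T4 covers {Riverside, Elmwood, Lakeshore, Old Town, Southbank, Hilltop, Market, Northside} — 8 districts.
No choice of 2 transmitter sites does better; here Harbour, West End are left uncovered.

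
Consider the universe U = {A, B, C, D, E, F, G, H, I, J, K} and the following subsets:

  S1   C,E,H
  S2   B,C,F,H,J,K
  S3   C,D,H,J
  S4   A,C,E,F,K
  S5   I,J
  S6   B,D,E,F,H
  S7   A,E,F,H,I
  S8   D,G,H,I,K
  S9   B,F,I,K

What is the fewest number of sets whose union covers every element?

3

S2, S4, S8 together cover {A, B, C, D, E, F, G, H, I, J, K} — every element.
No 2 of the 9 sets cover everything (all 36 pairs fall short), so 3 is minimum.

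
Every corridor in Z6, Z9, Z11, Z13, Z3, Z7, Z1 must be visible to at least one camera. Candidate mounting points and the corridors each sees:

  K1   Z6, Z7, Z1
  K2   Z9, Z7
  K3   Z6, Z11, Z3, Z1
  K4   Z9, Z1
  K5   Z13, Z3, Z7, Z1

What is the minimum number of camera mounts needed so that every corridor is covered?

3

K2, K3, K5 together cover {Z6, Z9, Z11, Z13, Z3, Z7, Z1} — every corridor.
No 2 of the 5 camera mounts cover everything (all 10 pairs fall short), so 3 is minimum.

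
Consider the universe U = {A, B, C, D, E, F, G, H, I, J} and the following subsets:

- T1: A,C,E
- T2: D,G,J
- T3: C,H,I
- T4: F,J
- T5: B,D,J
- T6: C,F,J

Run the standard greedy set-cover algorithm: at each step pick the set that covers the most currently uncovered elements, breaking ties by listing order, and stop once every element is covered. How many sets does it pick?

5

Pick 1: T1 covers 3 new elements (A, C, E).
Pick 2: T2 covers 3 new elements (D, G, J).
Pick 3: T3 covers 2 new elements (H, I).
Pick 4: T4 covers 1 new elements (F).
Pick 5: T5 covers 1 new elements (B).
Greedy uses 5 sets.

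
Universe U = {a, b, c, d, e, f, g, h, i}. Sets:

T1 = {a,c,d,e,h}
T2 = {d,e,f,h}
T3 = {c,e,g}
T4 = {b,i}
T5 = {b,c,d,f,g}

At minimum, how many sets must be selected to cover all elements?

T1, T4, T5 together cover {a, b, c, d, e, f, g, h, i} — every element.
No 2 of the 5 sets cover everything (all 10 pairs fall short), so 3 is minimum.

3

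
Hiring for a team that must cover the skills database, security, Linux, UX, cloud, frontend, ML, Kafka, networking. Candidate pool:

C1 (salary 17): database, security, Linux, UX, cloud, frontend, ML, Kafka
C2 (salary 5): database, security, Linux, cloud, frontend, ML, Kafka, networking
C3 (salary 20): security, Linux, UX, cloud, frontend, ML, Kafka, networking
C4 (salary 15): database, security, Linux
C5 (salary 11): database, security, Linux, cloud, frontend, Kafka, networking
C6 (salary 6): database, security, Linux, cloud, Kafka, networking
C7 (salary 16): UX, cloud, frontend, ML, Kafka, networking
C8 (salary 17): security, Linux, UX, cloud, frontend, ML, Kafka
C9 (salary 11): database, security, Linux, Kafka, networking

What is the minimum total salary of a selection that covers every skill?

C2, C7 cover every skill at salary 5 + 16 = 21.
Any cover uses at least 2 candidates; among all covering selections none totals below 21.

21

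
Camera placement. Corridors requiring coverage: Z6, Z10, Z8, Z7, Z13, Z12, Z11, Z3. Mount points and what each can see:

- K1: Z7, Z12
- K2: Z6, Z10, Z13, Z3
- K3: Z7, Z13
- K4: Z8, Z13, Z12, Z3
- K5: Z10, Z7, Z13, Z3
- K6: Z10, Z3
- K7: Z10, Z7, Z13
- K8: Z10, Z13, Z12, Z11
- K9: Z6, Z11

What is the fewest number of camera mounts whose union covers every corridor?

K4, K5, K9 together cover {Z6, Z10, Z8, Z7, Z13, Z12, Z11, Z3} — every corridor.
No 2 of the 9 camera mounts cover everything (all 36 pairs fall short), so 3 is minimum.

3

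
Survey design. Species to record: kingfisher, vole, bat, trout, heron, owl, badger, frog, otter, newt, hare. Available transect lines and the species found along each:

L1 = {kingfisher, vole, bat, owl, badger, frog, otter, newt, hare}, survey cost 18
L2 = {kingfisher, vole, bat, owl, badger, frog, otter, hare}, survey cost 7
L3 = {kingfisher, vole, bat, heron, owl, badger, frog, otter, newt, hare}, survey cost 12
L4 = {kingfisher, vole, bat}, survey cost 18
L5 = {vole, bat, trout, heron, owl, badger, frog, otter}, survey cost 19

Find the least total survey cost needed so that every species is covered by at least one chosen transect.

L3, L5 cover every species at survey cost 12 + 19 = 31.
Any cover uses at least 2 transects; among all covering selections none totals below 31.

31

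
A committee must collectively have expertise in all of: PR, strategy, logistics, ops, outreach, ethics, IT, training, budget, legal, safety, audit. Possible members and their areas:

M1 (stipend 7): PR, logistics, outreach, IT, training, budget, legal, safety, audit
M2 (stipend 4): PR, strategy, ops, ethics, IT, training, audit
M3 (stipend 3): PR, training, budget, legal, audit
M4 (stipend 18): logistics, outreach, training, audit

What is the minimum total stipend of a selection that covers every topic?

M1, M2 cover every topic at stipend 7 + 4 = 11.
Any cover uses at least 2 members; among all covering selections none totals below 11.

11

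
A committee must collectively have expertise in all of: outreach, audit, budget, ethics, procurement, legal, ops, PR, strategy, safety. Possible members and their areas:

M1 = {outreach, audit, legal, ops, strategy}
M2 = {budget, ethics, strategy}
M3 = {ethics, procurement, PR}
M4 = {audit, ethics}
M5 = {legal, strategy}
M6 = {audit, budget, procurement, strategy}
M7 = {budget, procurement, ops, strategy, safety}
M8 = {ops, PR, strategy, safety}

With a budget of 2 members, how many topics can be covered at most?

8

Choosing M1, M3 covers {outreach, audit, ethics, procurement, legal, ops, PR, strategy} — 8 topics.
No choice of 2 members does better; here budget, safety are left uncovered.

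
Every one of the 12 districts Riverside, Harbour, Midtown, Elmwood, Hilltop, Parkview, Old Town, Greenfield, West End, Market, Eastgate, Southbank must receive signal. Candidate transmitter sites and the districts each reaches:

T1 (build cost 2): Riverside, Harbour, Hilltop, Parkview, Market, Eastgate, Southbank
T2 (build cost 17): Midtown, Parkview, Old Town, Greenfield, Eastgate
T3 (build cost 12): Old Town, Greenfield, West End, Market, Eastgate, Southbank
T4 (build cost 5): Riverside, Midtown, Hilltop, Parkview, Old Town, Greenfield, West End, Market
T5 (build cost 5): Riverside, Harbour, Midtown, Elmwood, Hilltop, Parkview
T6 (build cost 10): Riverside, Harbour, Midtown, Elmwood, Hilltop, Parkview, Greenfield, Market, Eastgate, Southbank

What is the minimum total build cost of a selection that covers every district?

T1, T4, T5 cover every district at build cost 2 + 5 + 5 = 12.
Any cover uses at least 2 transmitter sites; among all covering selections none totals below 12.

12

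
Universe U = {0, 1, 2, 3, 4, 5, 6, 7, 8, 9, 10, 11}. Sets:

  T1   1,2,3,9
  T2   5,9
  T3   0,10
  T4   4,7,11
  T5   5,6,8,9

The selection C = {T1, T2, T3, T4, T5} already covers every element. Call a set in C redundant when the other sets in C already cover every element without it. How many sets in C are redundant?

Drop T1: 1, 2, 3 uncovered — not redundant.
Drop T2: the rest still cover every element — redundant.
Drop T3: 0, 10 uncovered — not redundant.
Drop T4: 4, 7, 11 uncovered — not redundant.
Drop T5: 6, 8 uncovered — not redundant.
1 redundant: T2.

1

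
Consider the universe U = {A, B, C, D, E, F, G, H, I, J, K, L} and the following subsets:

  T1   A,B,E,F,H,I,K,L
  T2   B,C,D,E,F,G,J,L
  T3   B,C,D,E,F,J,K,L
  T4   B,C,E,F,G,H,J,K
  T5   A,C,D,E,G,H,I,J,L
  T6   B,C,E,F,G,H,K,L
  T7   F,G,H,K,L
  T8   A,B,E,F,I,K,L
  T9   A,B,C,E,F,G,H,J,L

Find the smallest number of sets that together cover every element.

2

T1, T2 together cover {A, B, C, D, E, F, G, H, I, J, K, L} — every element.
No single set contains all 12 elements, so 2 is optimal.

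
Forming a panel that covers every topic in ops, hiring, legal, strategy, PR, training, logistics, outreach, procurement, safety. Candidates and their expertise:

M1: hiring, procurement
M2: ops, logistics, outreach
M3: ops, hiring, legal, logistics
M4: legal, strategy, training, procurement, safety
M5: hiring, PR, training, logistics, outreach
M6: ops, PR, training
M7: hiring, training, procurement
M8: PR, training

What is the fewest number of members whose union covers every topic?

3

M2, M4, M5 together cover {ops, hiring, legal, strategy, PR, training, logistics, outreach, procurement, safety} — every topic.
No 2 of the 8 members cover everything (all 28 pairs fall short), so 3 is minimum.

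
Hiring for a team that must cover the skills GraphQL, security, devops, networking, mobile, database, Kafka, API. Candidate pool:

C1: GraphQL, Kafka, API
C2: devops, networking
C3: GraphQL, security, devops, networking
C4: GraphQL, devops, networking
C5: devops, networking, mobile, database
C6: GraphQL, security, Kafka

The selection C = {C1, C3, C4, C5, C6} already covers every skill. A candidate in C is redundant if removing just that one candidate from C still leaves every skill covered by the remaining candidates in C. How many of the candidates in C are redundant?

Drop C1: API uncovered — not redundant.
Drop C3: the rest still cover every skill — redundant.
Drop C4: the rest still cover every skill — redundant.
Drop C5: mobile, database uncovered — not redundant.
Drop C6: the rest still cover every skill — redundant.
3 redundant: C3, C4, C6.

3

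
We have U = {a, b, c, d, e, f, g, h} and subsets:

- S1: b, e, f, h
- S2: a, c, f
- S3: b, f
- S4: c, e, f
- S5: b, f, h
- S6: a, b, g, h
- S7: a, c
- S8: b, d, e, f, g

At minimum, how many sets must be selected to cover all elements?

S1, S2, S8 together cover {a, b, c, d, e, f, g, h} — every element.
No 2 of the 8 sets cover everything (all 28 pairs fall short), so 3 is minimum.

3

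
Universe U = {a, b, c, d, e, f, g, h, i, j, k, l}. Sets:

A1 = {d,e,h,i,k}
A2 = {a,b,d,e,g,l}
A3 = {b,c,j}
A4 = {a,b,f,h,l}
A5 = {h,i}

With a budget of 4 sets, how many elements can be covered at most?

12

Choosing A1, A2, A3, A4 covers {a, b, c, d, e, f, g, h, i, j, k, l} — 12 elements.
That is all 12 elements.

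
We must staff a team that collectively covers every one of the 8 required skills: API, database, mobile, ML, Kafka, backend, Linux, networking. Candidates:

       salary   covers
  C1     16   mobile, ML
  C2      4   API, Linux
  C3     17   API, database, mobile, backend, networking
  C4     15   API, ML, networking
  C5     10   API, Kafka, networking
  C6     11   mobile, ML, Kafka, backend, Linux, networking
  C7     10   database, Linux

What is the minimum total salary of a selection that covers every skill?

C2, C6, C7 cover every skill at salary 4 + 11 + 10 = 25.
Any cover uses at least 2 candidates; among all covering selections none totals below 25.

25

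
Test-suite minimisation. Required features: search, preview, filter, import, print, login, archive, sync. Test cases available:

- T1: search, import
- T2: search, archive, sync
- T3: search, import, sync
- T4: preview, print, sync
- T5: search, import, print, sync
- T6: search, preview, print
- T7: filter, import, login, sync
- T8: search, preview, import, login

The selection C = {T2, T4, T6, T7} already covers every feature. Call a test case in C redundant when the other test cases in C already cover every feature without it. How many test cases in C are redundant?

Drop T2: archive uncovered — not redundant.
Drop T4: the rest still cover every feature — redundant.
Drop T6: the rest still cover every feature — redundant.
Drop T7: filter, import, login uncovered — not redundant.
2 redundant: T4, T6.

2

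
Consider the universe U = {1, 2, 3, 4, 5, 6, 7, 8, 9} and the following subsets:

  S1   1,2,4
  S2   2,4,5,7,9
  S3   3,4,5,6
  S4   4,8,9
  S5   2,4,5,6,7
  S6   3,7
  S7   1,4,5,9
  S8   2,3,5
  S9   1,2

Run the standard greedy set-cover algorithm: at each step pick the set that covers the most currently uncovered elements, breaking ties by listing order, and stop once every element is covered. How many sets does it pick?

4

Pick 1: S2 covers 5 new elements (2, 4, 5, 7, 9).
Pick 2: S3 covers 2 new elements (3, 6).
Pick 3: S1 covers 1 new elements (1).
Pick 4: S4 covers 1 new elements (8).
Greedy uses 4 sets.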